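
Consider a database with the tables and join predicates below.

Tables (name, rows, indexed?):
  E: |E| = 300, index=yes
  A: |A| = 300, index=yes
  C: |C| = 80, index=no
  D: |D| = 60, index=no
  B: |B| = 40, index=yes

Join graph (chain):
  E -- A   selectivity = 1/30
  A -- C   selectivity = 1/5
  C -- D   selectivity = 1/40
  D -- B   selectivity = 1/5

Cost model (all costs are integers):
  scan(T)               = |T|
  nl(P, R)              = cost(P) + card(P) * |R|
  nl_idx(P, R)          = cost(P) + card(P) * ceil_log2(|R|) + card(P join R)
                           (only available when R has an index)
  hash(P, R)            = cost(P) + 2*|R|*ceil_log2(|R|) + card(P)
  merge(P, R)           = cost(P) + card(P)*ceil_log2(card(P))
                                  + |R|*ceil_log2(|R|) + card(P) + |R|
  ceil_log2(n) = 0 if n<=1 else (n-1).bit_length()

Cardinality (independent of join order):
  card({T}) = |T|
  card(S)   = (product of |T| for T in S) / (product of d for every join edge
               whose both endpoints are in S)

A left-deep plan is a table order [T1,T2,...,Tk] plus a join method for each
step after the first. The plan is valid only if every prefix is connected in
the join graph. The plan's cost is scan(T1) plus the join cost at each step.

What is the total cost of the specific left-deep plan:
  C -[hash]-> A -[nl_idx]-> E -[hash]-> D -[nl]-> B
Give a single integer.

3025480

step 1: scan C: cost=80, card=80
step 2: join A via hash
    card(P join A) = 80*300/(5) = 4800
    cost = 80 + 2*300*9 + 80 = 5560
step 3: join E via nl_idx
    card(P join E) = 4800*300/(30) = 48000
    cost = 5560 + 4800*9 + 48000 = 96760
step 4: join D via hash
    card(P join D) = 48000*60/(40) = 72000
    cost = 96760 + 2*60*6 + 48000 = 145480
step 5: join B via nl
    card(P join B) = 72000*40/(5) = 576000
    cost = 145480 + 72000*40 = 3025480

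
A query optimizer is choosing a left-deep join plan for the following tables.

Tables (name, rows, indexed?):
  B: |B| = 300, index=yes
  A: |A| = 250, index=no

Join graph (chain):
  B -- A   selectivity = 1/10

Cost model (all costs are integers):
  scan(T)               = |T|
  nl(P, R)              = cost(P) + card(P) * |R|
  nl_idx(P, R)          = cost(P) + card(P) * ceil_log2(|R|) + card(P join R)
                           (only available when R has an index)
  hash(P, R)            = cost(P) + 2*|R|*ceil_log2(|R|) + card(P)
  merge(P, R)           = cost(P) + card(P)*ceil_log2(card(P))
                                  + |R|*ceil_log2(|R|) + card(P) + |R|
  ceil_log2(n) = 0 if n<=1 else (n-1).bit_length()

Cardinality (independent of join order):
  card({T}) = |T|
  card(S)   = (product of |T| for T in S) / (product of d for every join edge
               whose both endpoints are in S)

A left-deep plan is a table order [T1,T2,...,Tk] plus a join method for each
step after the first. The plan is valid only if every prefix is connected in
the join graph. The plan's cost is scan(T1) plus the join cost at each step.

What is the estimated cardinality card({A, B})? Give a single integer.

7500

Tables in S: A(250), B(300)
Edges inside S: B-A(d=10)
numerator = 250 * 300 = 75000
denominator = 10 = 10
card(S) = 75000 / 10 = 7500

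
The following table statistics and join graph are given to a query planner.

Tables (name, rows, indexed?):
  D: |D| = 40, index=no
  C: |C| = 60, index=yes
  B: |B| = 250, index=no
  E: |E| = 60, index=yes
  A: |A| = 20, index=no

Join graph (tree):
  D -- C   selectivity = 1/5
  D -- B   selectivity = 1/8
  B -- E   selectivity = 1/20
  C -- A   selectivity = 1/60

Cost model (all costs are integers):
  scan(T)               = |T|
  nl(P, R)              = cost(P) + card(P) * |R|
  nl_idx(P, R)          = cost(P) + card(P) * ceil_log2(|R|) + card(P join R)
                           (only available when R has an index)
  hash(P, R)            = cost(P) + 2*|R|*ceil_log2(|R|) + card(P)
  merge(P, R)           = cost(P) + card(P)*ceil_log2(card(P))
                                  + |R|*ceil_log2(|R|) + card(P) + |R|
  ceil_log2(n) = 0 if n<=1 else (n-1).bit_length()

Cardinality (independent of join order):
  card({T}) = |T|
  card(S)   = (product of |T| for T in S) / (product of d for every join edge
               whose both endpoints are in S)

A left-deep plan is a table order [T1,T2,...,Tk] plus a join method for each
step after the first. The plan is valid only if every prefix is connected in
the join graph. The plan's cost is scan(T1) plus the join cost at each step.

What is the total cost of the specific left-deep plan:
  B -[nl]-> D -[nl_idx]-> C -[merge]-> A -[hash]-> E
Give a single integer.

263590

step 1: scan B: cost=250, card=250
step 2: join D via nl
    card(P join D) = 250*40/(8) = 1250
    cost = 250 + 250*40 = 10250
step 3: join C via nl_idx
    card(P join C) = 1250*60/(5) = 15000
    cost = 10250 + 1250*6 + 15000 = 32750
step 4: join A via merge
    card(P join A) = 15000*20/(60) = 5000
    cost = 32750 + 15000*14 + 20*5 + 15000 + 20 = 257870
step 5: join E via hash
    card(P join E) = 5000*60/(20) = 15000
    cost = 257870 + 2*60*6 + 5000 = 263590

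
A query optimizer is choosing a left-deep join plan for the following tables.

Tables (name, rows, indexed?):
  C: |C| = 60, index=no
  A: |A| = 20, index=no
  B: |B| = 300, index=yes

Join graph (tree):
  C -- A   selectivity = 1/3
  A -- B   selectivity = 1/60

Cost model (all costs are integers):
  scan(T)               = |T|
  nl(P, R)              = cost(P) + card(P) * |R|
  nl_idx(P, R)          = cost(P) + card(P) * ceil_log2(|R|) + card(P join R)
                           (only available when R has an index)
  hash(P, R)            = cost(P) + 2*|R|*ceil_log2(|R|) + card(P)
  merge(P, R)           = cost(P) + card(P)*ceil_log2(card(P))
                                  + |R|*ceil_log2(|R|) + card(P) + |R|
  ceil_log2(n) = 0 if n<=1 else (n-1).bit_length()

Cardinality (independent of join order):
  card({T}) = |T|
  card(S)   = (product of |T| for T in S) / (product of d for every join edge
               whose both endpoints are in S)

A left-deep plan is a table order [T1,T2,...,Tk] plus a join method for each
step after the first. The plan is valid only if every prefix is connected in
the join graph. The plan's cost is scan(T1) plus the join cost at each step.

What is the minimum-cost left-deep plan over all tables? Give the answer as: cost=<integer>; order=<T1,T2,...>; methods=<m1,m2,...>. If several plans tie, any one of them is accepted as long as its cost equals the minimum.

cost=1120; order=A,B,C; methods=nl_idx,hash

Selinger DP (subsets sized 1..n):
  {C}: scan cost=60, card=60
  {A}: scan cost=20, card=20
  {B}: scan cost=300, card=300
  {AC}: card=400; try (A,hash)→320, (C,merge)→560, (A,merge)→600, (C,hash)→760, (C,nl)→1220, (A,nl)→1260; best=320 via (A,hash)
  {AB}: card=100; try (B,nl_idx)→300, (A,hash)→800, (B,merge)→3140, (A,merge)→3420, (B,hash)→5440, (B,nl)→6020 …(+1); best=300 via (B,nl_idx)
  {ABC}: card=2000; try (C,hash)→1120, (C,merge)→1520, (B,nl_idx)→5920, (B,hash)→6120, (C,nl)→6300, (B,merge)→7320 …(+1); best=1120 via (C,hash)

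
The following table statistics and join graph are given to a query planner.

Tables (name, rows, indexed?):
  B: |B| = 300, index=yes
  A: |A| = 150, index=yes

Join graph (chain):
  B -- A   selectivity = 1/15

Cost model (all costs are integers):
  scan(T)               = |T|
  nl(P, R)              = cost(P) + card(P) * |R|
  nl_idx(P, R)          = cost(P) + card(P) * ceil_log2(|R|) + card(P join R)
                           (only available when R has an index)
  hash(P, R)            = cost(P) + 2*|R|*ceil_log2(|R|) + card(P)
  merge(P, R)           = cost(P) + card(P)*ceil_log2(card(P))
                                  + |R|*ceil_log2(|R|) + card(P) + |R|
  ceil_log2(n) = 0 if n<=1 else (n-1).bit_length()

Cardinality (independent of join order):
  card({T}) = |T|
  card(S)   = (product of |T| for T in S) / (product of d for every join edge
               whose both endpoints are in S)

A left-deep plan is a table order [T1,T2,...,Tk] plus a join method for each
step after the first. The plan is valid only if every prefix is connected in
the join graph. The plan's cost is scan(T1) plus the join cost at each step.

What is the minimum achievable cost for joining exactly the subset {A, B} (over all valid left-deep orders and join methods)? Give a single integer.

Selinger DP over subsets of {A,B}:
  {B}: scan cost=300, card=300
  {A}: scan cost=150, card=150
  {AB}: card=3000; try (A,hash)→3000, (B,merge)→4500, (B,nl_idx)→4500, (A,merge)→4650, (B,hash)→5700, (A,nl_idx)→5700 …(+2); best=3000 via (A,hash)

3000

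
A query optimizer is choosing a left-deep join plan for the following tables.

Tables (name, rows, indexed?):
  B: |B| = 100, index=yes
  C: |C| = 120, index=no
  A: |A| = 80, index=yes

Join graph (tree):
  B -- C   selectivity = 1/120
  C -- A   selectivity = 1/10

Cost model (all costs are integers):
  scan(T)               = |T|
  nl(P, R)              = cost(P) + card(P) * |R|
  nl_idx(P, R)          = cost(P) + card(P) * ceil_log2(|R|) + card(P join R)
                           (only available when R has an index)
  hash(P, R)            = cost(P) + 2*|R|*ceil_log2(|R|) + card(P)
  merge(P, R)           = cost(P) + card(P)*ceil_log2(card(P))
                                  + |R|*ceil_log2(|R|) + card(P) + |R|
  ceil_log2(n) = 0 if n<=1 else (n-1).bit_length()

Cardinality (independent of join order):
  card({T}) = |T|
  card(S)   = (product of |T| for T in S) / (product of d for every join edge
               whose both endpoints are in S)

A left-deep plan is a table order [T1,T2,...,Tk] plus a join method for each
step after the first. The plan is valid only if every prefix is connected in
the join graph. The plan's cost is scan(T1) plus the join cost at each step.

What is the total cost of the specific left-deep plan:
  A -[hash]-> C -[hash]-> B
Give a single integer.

step 1: scan A: cost=80, card=80
step 2: join C via hash
    card(P join C) = 80*120/(10) = 960
    cost = 80 + 2*120*7 + 80 = 1840
step 3: join B via hash
    card(P join B) = 960*100/(120) = 800
    cost = 1840 + 2*100*7 + 960 = 4200

4200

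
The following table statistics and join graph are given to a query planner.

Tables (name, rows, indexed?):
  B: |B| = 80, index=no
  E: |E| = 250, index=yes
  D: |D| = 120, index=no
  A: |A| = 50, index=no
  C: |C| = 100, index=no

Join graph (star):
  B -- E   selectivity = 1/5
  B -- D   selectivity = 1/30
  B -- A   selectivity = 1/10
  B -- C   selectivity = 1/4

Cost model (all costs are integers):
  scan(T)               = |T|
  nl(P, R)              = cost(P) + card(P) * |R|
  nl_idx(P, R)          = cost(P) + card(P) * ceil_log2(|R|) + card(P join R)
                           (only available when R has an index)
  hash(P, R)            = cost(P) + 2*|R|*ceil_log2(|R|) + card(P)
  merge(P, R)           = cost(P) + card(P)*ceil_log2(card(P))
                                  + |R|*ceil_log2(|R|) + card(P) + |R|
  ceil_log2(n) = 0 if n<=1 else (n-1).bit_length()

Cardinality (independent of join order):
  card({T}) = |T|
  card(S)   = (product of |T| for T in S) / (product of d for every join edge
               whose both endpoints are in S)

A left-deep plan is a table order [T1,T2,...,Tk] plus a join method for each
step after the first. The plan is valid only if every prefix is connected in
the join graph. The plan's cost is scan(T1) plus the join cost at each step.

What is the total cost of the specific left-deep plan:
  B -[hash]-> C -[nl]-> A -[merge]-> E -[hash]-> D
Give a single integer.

step 1: scan B: cost=80, card=80
step 2: join C via hash
    card(P join C) = 80*100/(4) = 2000
    cost = 80 + 2*100*7 + 80 = 1560
step 3: join A via nl
    card(P join A) = 2000*50/(10) = 10000
    cost = 1560 + 2000*50 = 101560
step 4: join E via merge
    card(P join E) = 10000*250/(5) = 500000
    cost = 101560 + 10000*14 + 250*8 + 10000 + 250 = 253810
step 5: join D via hash
    card(P join D) = 500000*120/(30) = 2000000
    cost = 253810 + 2*120*7 + 500000 = 755490

755490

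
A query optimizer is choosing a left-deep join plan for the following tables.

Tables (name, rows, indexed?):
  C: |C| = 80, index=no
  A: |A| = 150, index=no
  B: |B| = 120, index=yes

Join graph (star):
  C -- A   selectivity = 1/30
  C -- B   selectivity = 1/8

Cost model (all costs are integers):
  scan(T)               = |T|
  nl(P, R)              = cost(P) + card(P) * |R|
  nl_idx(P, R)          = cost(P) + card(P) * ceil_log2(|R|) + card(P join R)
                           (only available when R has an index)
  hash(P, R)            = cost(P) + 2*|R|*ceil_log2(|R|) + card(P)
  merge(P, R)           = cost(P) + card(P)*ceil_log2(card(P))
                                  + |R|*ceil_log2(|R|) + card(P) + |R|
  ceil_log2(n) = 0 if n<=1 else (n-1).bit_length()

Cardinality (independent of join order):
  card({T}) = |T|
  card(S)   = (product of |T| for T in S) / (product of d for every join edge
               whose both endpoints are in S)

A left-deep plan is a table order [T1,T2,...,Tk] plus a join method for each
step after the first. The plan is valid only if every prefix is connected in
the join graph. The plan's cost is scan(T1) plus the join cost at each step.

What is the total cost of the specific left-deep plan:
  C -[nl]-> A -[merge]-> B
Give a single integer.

17040

step 1: scan C: cost=80, card=80
step 2: join A via nl
    card(P join A) = 80*150/(30) = 400
    cost = 80 + 80*150 = 12080
step 3: join B via merge
    card(P join B) = 400*120/(8) = 6000
    cost = 12080 + 400*9 + 120*7 + 400 + 120 = 17040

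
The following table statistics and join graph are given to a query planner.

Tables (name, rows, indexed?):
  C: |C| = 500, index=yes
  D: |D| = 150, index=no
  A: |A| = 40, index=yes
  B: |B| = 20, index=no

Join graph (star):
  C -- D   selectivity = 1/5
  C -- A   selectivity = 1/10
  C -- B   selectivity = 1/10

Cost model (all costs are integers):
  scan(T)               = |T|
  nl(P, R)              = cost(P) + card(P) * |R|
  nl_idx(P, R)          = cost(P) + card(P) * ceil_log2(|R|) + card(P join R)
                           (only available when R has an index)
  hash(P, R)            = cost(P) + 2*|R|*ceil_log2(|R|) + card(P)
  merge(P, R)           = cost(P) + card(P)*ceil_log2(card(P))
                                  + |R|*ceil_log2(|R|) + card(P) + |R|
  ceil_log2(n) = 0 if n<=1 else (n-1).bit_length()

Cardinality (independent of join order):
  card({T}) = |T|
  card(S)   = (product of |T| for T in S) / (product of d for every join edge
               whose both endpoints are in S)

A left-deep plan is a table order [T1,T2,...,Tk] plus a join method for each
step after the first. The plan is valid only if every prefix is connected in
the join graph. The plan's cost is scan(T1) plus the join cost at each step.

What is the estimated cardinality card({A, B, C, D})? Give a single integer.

120000

Tables in S: A(40), B(20), C(500), D(150)
Edges inside S: C-D(d=5), C-A(d=10), C-B(d=10)
numerator = 40 * 20 * 500 * 150 = 60000000
denominator = 5 * 10 * 10 = 500
card(S) = 60000000 / 500 = 120000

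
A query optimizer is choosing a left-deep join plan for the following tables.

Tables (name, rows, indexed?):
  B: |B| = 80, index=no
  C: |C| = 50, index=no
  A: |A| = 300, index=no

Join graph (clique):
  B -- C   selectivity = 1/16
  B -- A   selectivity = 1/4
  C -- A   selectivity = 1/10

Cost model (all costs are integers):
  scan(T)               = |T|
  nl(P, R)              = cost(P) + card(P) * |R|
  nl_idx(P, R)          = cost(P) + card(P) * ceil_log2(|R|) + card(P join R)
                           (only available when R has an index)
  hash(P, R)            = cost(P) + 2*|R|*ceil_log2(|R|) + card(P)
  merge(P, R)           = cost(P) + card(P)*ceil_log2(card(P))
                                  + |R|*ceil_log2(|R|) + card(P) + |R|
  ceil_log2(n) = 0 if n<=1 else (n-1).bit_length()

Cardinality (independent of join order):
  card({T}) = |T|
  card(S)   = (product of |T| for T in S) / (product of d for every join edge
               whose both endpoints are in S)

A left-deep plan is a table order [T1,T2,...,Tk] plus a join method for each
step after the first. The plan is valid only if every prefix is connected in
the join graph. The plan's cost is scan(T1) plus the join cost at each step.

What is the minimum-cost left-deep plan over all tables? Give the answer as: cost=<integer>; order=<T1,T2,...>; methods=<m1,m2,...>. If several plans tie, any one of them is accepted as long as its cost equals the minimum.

cost=3820; order=A,C,B; methods=hash,hash

Selinger DP (subsets sized 1..n):
  {B}: scan cost=80, card=80
  {C}: scan cost=50, card=50
  {A}: scan cost=300, card=300
  {BC}: card=250; try (C,hash)→760, (B,merge)→1040, (C,merge)→1070, (B,hash)→1220, (B,nl)→4050, (C,nl)→4080; best=760 via (C,hash)
  {AB}: card=6000; try (B,hash)→1720, (A,merge)→3720, (B,merge)→3940, (A,hash)→5560, (A,nl)→24080, (B,nl)→24300; best=1720 via (B,hash)
  {AC}: card=1500; try (C,hash)→1200, (A,merge)→3400, (C,merge)→3650, (A,hash)→5500, (A,nl)→15050, (C,nl)→15300; best=1200 via (C,hash)
  {ABC}: card=1875; try (B,hash)→3820, (A,merge)→6010, (A,hash)→6410, (C,hash)→8320, (B,merge)→19840, (A,nl)→75760 …(+3); best=3820 via (B,hash)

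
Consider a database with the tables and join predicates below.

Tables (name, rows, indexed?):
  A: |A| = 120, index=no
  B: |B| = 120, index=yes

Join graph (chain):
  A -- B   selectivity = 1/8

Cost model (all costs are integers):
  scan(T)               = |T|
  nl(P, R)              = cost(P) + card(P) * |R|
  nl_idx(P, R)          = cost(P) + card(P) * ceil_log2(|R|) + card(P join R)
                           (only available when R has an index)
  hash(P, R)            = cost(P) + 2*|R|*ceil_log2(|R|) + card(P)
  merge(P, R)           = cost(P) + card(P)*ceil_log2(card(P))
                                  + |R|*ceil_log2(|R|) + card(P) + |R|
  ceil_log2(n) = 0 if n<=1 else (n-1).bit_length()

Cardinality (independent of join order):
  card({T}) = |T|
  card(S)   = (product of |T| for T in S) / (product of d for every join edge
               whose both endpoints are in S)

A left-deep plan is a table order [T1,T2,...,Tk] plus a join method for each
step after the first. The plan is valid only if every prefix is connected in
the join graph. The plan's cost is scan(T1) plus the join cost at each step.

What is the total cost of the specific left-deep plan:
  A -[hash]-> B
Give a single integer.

step 1: scan A: cost=120, card=120
step 2: join B via hash
    card(P join B) = 120*120/(8) = 1800
    cost = 120 + 2*120*7 + 120 = 1920

1920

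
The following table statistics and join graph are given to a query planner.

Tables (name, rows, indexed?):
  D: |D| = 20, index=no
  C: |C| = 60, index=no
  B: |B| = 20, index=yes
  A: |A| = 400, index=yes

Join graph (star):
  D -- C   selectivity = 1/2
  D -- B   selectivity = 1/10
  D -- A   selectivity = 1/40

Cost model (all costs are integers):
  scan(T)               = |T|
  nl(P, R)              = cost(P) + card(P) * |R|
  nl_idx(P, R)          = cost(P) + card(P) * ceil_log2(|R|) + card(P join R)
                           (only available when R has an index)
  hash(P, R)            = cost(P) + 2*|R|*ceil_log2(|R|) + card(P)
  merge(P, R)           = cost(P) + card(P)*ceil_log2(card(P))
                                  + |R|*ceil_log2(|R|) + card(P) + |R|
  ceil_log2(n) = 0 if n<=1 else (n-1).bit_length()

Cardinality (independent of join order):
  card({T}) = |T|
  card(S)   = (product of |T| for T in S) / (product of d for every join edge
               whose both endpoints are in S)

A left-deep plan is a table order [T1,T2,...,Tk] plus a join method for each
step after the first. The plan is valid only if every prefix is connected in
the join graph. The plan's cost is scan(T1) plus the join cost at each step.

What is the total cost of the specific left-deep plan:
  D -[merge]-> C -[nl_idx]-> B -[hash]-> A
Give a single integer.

13160

step 1: scan D: cost=20, card=20
step 2: join C via merge
    card(P join C) = 20*60/(2) = 600
    cost = 20 + 20*5 + 60*6 + 20 + 60 = 560
step 3: join B via nl_idx
    card(P join B) = 600*20/(10) = 1200
    cost = 560 + 600*5 + 1200 = 4760
step 4: join A via hash
    card(P join A) = 1200*400/(40) = 12000
    cost = 4760 + 2*400*9 + 1200 = 13160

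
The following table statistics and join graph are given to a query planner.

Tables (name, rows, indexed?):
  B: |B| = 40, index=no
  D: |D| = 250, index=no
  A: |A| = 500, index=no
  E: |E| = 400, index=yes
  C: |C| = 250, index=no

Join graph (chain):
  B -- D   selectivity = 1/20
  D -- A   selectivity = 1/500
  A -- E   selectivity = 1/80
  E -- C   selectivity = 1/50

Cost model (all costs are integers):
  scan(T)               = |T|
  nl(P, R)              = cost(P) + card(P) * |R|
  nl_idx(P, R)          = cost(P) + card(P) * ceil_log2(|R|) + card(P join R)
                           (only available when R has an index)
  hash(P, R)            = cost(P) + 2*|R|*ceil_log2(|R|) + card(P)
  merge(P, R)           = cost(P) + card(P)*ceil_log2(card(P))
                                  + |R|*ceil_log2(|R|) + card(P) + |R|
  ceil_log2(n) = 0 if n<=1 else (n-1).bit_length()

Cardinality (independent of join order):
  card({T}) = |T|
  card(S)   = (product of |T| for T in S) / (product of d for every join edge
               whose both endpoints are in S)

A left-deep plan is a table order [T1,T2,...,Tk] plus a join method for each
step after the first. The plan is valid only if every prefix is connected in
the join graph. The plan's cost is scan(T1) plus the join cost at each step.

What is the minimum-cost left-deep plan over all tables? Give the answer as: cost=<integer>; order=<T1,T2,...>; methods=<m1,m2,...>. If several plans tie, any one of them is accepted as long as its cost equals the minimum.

cost=16730; order=A,D,E,B,C; methods=hash,nl_idx,hash,hash

Selinger DP (subsets sized 1..n):
  {B}: scan cost=40, card=40
  {D}: scan cost=250, card=250
  {A}: scan cost=500, card=500
  {E}: scan cost=400, card=400
  {C}: scan cost=250, card=250
  {BD}: card=500; try (B,hash)→980, (D,merge)→2570, (B,merge)→2780, (D,hash)→4080, (D,nl)→10040, (B,nl)→10250; best=980 via (B,hash)
  {AD}: card=250; try (D,hash)→5000, (A,merge)→7500, (D,merge)→7750, (A,hash)→9500, (A,nl)→125250, (D,nl)→125500; best=5000 via (D,hash)
  {AE}: card=2500; try (E,nl_idx)→7500, (E,hash)→8200, (A,merge)→9400, (E,merge)→9500, (A,hash)→9800, (A,nl)→200400 …(+1); best=7500 via (E,nl_idx)
  {CE}: card=2000; try (E,nl_idx)→4500, (C,hash)→4800, (E,merge)→6500, (C,merge)→6650, (E,hash)→7700, (E,nl)→100250 …(+1); best=4500 via (E,nl_idx)
  {ABD}: card=500; try (B,hash)→5730, (B,merge)→7530, (A,hash)→10480, (A,merge)→10980, (B,nl)→15000, (A,nl)→250980; best=5730 via (B,hash)
  {ADE}: card=1250; try (E,nl_idx)→8500, (E,merge)→11250, (E,hash)→12450, (D,hash)→14000, (D,merge)→42250, (E,nl)→105000 …(+1); best=8500 via (E,nl_idx)
  {ACE}: card=12500; try (C,hash)→14000, (A,hash)→15500, (A,merge)→33500, (C,merge)→42250, (C,nl)→632500, (A,nl)→1004500; best=14000 via (C,hash)
  {ABDE}: card=2500; try (B,hash)→10230, (E,nl_idx)→12730, (E,hash)→13430, (E,merge)→14730, (B,merge)→23780, (B,nl)→58500 …(+1); best=10230 via (B,hash)
  {ACDE}: card=6250; try (C,hash)→13750, (C,merge)→25750, (D,hash)→30500, (D,merge)→203750, (C,nl)→321000, (D,nl)→3139000; best=13750 via (C,hash)
  {ABCDE}: card=12500; try (C,hash)→16730, (B,hash)→20480, (C,merge)→44980, (B,merge)→101530, (B,nl)→263750, (C,nl)→635230; best=16730 via (C,hash)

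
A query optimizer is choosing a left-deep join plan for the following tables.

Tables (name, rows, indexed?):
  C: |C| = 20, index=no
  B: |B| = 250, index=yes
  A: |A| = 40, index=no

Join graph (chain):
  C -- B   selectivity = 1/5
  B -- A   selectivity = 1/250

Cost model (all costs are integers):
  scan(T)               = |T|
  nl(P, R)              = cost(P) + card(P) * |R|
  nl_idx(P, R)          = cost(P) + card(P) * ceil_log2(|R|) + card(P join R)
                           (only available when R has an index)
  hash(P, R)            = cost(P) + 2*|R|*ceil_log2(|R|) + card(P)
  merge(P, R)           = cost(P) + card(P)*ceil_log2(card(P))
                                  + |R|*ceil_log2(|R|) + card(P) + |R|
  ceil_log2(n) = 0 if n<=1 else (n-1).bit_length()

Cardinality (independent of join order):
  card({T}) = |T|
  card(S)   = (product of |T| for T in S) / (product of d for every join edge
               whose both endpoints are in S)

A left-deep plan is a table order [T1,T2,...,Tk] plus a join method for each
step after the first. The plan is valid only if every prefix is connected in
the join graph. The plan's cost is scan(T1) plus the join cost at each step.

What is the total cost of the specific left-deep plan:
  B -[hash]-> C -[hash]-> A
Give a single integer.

step 1: scan B: cost=250, card=250
step 2: join C via hash
    card(P join C) = 250*20/(5) = 1000
    cost = 250 + 2*20*5 + 250 = 700
step 3: join A via hash
    card(P join A) = 1000*40/(250) = 160
    cost = 700 + 2*40*6 + 1000 = 2180

2180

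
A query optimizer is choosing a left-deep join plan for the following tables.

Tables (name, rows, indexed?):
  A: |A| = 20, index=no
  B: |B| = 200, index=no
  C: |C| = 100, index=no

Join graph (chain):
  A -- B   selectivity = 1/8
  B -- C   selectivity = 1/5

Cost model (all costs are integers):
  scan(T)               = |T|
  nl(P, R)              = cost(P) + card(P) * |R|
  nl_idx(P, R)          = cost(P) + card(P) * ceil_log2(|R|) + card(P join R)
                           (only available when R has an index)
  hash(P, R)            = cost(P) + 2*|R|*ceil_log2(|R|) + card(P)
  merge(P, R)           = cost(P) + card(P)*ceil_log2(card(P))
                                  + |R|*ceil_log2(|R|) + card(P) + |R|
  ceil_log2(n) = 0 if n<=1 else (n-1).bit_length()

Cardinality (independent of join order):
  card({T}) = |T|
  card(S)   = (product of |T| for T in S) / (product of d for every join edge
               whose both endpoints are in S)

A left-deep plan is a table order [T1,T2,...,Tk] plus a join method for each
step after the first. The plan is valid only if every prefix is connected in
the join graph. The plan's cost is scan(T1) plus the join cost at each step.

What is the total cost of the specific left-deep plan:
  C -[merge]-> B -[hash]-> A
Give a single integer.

step 1: scan C: cost=100, card=100
step 2: join B via merge
    card(P join B) = 100*200/(5) = 4000
    cost = 100 + 100*7 + 200*8 + 100 + 200 = 2700
step 3: join A via hash
    card(P join A) = 4000*20/(8) = 10000
    cost = 2700 + 2*20*5 + 4000 = 6900

6900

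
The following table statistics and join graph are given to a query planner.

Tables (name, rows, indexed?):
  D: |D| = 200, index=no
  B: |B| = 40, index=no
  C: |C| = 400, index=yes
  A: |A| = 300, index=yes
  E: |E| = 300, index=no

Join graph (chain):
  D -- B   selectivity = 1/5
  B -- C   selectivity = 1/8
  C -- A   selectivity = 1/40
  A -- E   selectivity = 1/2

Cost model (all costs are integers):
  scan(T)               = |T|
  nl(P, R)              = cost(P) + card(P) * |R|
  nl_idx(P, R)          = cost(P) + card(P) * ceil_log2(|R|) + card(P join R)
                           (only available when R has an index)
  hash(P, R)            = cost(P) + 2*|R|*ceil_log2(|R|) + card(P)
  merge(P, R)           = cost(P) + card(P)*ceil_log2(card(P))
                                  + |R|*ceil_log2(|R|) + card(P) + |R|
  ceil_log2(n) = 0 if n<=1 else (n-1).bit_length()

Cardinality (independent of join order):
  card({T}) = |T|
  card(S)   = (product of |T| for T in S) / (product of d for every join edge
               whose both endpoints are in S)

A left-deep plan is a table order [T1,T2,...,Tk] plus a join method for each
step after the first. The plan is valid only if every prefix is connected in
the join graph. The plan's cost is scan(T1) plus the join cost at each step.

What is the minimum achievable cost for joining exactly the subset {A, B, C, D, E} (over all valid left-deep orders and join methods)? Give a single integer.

632280

Selinger DP over subsets of {A,B,C,D,E}:
  {D}: scan cost=200, card=200
  {B}: scan cost=40, card=40
  {C}: scan cost=400, card=400
  {A}: scan cost=300, card=300
  {E}: scan cost=300, card=300
  {BD}: card=1600; try (B,hash)→880, (D,merge)→2120, (B,merge)→2280, (D,hash)→3280, (D,nl)→8040, (B,nl)→8200; best=880 via (B,hash)
  {BC}: card=2000; try (B,hash)→1280, (C,nl_idx)→2400, (C,merge)→4320, (B,merge)→4680, (C,hash)→7280, (C,nl)→16040 …(+1); best=1280 via (B,hash)
  {AC}: card=3000; try (C,nl_idx)→6000, (A,hash)→6200, (A,nl_idx)→7000, (C,merge)→7300, (A,merge)→7400, (C,hash)→7800 …(+2); best=6000 via (C,nl_idx)
  {AE}: card=45000; try (E,hash)→6000, (A,hash)→6000, (E,merge)→6300, (A,merge)→6300, (A,nl_idx)→48000, (E,nl)→90300 …(+1); best=6000 via (E,hash)
  {BCD}: card=80000; try (D,hash)→6480, (C,hash)→9680, (C,merge)→24080, (D,merge)→27080, (C,nl_idx)→95280, (D,nl)→401280 …(+1); best=6480 via (D,hash)
  {ABC}: card=15000; try (A,hash)→8680, (B,hash)→9480, (A,merge)→28280, (A,nl_idx)→34280, (B,merge)→45280, (B,nl)→126000 …(+1); best=8680 via (A,hash)
  {ACE}: card=450000; try (E,hash)→14400, (E,merge)→48000, (C,hash)→58200, (C,merge)→775000, (C,nl_idx)→861000, (E,nl)→906000 …(+1); best=14400 via (E,hash)
  {ABCD}: card=600000; try (D,hash)→26880, (A,hash)→91880, (D,merge)→235480, (A,nl_idx)→1326480, (A,merge)→1449480, (D,nl)→3008680 …(+1); best=26880 via (D,hash)
  {ABCE}: card=2250000; try (E,hash)→29080, (E,merge)→236680, (B,hash)→464880, (E,nl)→4508680, (B,merge)→9014680, (B,nl)→18014400; best=29080 via (E,hash)
  {ABCDE}: card=90000000; try (E,hash)→632280, (D,hash)→2282280, (E,merge)→12629880, (D,merge)→51780880, (E,nl)→180026880, (D,nl)→450029080; best=632280 via (E,hash)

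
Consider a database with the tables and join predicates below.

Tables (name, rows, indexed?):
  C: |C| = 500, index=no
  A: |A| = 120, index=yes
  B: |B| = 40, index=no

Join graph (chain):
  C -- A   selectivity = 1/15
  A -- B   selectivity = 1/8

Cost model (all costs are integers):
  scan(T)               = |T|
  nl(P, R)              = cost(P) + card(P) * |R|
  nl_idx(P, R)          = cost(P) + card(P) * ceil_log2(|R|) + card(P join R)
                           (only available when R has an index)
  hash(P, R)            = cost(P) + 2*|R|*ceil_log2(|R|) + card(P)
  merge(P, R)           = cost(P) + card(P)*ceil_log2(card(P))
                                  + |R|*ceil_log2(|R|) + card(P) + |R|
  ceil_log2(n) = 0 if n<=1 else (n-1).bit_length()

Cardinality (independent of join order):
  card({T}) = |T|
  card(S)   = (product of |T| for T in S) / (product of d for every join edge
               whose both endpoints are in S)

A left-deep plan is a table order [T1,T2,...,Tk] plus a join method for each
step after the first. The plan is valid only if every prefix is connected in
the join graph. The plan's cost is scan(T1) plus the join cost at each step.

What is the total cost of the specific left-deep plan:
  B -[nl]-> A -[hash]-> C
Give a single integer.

14440

step 1: scan B: cost=40, card=40
step 2: join A via nl
    card(P join A) = 40*120/(8) = 600
    cost = 40 + 40*120 = 4840
step 3: join C via hash
    card(P join C) = 600*500/(15) = 20000
    cost = 4840 + 2*500*9 + 600 = 14440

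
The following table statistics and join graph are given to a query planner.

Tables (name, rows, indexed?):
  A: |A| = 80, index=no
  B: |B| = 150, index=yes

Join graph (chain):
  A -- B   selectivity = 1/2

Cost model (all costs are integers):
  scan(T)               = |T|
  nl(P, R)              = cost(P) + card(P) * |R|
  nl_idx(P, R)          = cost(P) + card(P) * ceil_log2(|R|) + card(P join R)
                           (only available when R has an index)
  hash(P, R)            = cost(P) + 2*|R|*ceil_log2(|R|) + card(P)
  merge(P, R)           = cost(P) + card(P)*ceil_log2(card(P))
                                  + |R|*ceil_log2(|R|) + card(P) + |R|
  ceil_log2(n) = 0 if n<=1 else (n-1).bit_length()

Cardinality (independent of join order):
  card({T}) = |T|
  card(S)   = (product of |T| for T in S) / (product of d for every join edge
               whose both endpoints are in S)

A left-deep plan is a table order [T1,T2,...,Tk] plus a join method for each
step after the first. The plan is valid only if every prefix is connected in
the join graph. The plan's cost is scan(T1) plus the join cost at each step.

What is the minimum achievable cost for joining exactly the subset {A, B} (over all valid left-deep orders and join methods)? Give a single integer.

Selinger DP over subsets of {A,B}:
  {A}: scan cost=80, card=80
  {B}: scan cost=150, card=150
  {AB}: card=6000; try (A,hash)→1420, (B,merge)→2070, (A,merge)→2140, (B,hash)→2560, (B,nl_idx)→6720, (B,nl)→12080 …(+1); best=1420 via (A,hash)

1420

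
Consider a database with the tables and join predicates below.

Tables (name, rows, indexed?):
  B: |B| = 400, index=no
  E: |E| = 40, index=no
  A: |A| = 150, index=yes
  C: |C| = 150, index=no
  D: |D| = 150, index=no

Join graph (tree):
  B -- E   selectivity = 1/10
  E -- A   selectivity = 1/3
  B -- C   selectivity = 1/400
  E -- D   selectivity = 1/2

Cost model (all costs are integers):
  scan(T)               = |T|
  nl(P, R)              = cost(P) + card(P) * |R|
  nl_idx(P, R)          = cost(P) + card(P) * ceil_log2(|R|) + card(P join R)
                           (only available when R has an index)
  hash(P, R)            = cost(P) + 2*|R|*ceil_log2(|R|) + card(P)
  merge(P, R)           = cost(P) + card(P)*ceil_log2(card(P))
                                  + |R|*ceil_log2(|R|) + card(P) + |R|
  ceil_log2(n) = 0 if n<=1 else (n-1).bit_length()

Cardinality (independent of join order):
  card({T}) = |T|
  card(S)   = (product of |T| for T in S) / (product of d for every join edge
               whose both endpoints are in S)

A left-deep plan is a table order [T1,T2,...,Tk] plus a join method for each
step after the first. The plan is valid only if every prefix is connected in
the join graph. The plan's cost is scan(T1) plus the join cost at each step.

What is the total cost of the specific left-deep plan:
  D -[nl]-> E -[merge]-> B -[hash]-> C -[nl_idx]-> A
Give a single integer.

2781550

step 1: scan D: cost=150, card=150
step 2: join E via nl
    card(P join E) = 150*40/(2) = 3000
    cost = 150 + 150*40 = 6150
step 3: join B via merge
    card(P join B) = 3000*400/(10) = 120000
    cost = 6150 + 3000*12 + 400*9 + 3000 + 400 = 49150
step 4: join C via hash
    card(P join C) = 120000*150/(400) = 45000
    cost = 49150 + 2*150*8 + 120000 = 171550
step 5: join A via nl_idx
    card(P join A) = 45000*150/(3) = 2250000
    cost = 171550 + 45000*8 + 2250000 = 2781550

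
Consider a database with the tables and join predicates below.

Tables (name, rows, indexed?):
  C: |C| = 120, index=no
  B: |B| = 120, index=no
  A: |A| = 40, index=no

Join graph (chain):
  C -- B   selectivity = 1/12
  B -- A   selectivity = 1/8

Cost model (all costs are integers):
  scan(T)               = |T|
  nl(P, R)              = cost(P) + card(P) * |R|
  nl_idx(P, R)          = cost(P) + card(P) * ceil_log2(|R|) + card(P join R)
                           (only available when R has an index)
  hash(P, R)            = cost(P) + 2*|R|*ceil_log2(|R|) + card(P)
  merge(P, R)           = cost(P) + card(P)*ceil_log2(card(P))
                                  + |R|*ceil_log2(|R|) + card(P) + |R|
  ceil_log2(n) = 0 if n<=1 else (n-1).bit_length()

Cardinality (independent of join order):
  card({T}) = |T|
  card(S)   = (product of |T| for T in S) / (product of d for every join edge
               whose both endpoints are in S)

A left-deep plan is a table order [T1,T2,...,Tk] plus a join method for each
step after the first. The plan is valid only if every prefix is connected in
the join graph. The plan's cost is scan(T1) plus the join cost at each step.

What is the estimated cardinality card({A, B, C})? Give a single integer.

6000

Tables in S: A(40), B(120), C(120)
Edges inside S: C-B(d=12), B-A(d=8)
numerator = 40 * 120 * 120 = 576000
denominator = 12 * 8 = 96
card(S) = 576000 / 96 = 6000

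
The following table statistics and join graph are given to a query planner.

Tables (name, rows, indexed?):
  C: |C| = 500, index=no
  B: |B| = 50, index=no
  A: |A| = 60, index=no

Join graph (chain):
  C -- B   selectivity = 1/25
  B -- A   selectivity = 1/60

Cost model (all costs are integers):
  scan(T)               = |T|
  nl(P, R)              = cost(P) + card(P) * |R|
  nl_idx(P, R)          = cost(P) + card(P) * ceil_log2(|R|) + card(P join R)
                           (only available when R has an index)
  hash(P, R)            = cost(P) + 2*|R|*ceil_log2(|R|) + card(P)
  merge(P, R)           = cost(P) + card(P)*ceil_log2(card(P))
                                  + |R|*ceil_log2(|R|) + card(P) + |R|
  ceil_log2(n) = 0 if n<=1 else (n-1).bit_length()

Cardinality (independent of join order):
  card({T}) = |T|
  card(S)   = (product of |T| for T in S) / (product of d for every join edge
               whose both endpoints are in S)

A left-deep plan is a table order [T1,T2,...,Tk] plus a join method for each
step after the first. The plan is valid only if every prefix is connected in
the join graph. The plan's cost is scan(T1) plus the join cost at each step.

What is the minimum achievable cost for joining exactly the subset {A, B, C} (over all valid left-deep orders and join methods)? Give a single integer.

Selinger DP over subsets of {A,B,C}:
  {C}: scan cost=500, card=500
  {B}: scan cost=50, card=50
  {A}: scan cost=60, card=60
  {BC}: card=1000; try (B,hash)→1600, (C,merge)→5400, (B,merge)→5850, (C,hash)→9100, (C,nl)→25050, (B,nl)→25500; best=1600 via (B,hash)
  {AB}: card=50; try (B,hash)→720, (A,hash)→820, (A,merge)→820, (B,merge)→830, (A,nl)→3050, (B,nl)→3060; best=720 via (B,hash)
  {ABC}: card=1000; try (A,hash)→3320, (C,merge)→6070, (C,hash)→9770, (A,merge)→13020, (C,nl)→25720, (A,nl)→61600; best=3320 via (A,hash)

3320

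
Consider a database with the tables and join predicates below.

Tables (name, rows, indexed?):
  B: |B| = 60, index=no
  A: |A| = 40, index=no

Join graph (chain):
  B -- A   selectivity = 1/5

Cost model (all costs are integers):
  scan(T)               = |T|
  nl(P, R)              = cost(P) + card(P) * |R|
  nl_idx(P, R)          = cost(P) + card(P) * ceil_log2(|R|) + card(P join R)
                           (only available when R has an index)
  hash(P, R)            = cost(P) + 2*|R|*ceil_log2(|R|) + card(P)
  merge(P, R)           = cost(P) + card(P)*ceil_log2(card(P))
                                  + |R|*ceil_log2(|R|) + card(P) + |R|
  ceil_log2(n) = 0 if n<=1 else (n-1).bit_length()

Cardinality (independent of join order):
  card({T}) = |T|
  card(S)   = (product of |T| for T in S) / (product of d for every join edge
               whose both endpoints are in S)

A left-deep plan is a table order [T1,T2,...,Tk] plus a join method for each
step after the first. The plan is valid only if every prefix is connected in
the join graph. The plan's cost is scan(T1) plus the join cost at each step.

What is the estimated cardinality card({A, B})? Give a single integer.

Tables in S: A(40), B(60)
Edges inside S: B-A(d=5)
numerator = 40 * 60 = 2400
denominator = 5 = 5
card(S) = 2400 / 5 = 480

480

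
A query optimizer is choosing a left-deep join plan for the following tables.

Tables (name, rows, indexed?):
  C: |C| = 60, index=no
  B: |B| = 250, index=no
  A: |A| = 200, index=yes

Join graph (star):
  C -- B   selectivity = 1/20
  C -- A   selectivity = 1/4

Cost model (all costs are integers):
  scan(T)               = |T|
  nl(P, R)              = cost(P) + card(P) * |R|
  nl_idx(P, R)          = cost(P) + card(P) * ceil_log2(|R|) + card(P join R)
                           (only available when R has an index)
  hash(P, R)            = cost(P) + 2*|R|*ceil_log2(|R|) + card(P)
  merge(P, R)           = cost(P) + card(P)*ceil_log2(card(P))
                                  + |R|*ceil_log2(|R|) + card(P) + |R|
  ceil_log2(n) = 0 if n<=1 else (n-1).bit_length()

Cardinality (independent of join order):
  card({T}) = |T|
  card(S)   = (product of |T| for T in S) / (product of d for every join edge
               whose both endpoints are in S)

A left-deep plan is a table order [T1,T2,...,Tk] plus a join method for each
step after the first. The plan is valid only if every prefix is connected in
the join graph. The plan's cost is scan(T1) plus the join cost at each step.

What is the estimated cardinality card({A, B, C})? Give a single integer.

37500

Tables in S: A(200), B(250), C(60)
Edges inside S: C-B(d=20), C-A(d=4)
numerator = 200 * 250 * 60 = 3000000
denominator = 20 * 4 = 80
card(S) = 3000000 / 80 = 37500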